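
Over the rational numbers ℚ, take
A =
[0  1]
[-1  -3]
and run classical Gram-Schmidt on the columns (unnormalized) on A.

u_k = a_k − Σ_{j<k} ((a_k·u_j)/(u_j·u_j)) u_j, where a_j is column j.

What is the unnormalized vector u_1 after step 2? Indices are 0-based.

u_1 = (1, 0)

Step 1: u_0 = a_0 = (0, -1).
Step 2: u_1 = a_1 − (3)·u_0 = (1, 0).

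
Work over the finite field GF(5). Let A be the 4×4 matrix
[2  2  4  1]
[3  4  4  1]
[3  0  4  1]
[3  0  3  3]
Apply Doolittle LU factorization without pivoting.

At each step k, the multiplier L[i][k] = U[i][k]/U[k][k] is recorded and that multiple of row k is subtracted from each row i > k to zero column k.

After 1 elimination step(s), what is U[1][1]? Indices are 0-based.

k=0: U[0][0]=2
  eliminate (1,0): mult=4, new row 1: (0, 1, 3, 2); set L[1][0]=4
  eliminate (2,0): mult=4, new row 2: (0, 2, 3, 2); set L[2][0]=4
  eliminate (3,0): mult=4, new row 3: (0, 2, 2, 4); set L[3][0]=4

U[1][1] = 1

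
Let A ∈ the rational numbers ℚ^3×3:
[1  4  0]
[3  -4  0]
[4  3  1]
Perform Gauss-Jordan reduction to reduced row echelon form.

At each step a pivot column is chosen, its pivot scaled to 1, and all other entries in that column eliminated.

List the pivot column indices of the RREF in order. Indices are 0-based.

pivot columns: 0, 1, 2

step 1: normalize row 0 (÷1) = (1, 4, 0)
  row 1: subtract 3×row0 = (0, -16, 0)
  row 2: subtract 4×row0 = (0, -13, 1)
step 2: normalize row 1 (÷-16) = (0, 1, 0)
  row 0: subtract 4×row1 = (1, 0, 0)
  row 2: subtract -13×row1 = (0, 0, 1)
step 3: normalize row 2 (÷1) = (0, 0, 1)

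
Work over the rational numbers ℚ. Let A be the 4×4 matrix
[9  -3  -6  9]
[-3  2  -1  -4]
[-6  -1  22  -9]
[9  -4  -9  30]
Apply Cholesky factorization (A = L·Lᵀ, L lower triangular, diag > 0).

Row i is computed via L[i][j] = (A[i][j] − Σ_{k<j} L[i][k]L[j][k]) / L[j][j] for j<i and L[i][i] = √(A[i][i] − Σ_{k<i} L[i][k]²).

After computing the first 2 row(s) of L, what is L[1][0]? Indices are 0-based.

Step 1: L[0][0] = √(9) = 3.
  L[1][0] = (-3) / L[0][0] = -1.
Step 2: L[1][1] = √(1) = 1.

L[1][0] = -1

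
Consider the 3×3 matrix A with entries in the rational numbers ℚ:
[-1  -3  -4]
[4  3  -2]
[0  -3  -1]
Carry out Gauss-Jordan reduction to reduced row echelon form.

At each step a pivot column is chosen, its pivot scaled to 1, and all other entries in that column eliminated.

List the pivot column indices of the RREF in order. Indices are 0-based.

pivot columns: 0, 1, 2

step 1: normalize row 0 (÷-1) = (1, 3, 4)
  row 1: subtract 4×row0 = (0, -9, -18)
step 2: normalize row 1 (÷-9) = (0, 1, 2)
  row 0: subtract 3×row1 = (1, 0, -2)
  row 2: subtract -3×row1 = (0, 0, 5)
step 3: normalize row 2 (÷5) = (0, 0, 1)
  row 0: subtract -2×row2 = (1, 0, 0)
  row 1: subtract 2×row2 = (0, 1, 0)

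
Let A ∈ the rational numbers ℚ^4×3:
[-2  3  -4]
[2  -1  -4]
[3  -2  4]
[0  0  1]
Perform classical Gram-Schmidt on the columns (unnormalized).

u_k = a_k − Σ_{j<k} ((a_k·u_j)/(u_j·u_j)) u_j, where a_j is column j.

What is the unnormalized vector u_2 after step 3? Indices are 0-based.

Step 1: u_0 = a_0 = (-2, 2, 3, 0).
Step 2: u_1 = a_1 − (-14/17)·u_0 = (23/17, 11/17, 8/17, 0).
Step 3: u_2 = a_2 − (12/17)·u_0 − (-52/21)·u_1 = (16/21, -80/21, 64/21, 1).

u_2 = (16/21, -80/21, 64/21, 1)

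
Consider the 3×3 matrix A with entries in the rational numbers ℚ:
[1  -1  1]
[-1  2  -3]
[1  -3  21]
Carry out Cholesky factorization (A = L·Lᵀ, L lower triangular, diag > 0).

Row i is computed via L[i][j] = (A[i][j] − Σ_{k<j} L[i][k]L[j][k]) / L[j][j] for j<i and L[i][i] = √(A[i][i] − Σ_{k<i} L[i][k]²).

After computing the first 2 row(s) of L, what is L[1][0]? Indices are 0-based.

L[1][0] = -1

Step 1: L[0][0] = √(1) = 1.
  L[1][0] = (-1) / L[0][0] = -1.
Step 2: L[1][1] = √(1) = 1.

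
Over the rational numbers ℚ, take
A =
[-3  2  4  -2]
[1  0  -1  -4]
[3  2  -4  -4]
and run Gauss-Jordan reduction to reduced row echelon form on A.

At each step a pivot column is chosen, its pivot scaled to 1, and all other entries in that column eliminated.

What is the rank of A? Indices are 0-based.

rank = 3

[1] R0 /= -3  ⇒  (1, -2/3, -4/3, 2/3)
     R1 -= 1·R0  ⇒  (0, 2/3, 1/3, -14/3)
     R2 -= 3·R0  ⇒  (0, 4, 0, -6)
[2] R1 /= 2/3  ⇒  (0, 1, 1/2, -7)
     R0 -= -2/3·R1  ⇒  (1, 0, -1, -4)
     R2 -= 4·R1  ⇒  (0, 0, -2, 22)
[3] R2 /= -2  ⇒  (0, 0, 1, -11)
     R0 -= -1·R2  ⇒  (1, 0, 0, -15)
     R1 -= 1/2·R2  ⇒  (0, 1, 0, -3/2)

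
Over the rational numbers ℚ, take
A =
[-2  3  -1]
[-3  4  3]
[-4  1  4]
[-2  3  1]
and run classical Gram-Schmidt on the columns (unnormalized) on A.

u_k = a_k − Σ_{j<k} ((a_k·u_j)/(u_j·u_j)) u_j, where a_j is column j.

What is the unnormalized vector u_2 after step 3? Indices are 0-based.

Step 1: u_0 = a_0 = (-2, -3, -4, -2).
Step 2: u_1 = a_1 − (-28/33)·u_0 = (43/33, 16/11, -79/33, 43/33).
Step 3: u_2 = a_2 − (-25/33)·u_0 − (-172/371)·u_1 = (-709/371, 520/371, -52/371, 33/371).

u_2 = (-709/371, 520/371, -52/371, 33/371)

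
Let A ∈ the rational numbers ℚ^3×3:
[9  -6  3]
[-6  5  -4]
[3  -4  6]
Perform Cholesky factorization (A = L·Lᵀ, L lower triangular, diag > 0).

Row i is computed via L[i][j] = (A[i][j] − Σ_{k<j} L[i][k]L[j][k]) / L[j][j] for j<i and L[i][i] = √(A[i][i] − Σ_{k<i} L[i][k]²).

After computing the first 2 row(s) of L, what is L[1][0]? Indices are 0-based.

L[1][0] = -2

Step 1: L[0][0] = √(9) = 3.
  L[1][0] = (-6) / L[0][0] = -2.
Step 2: L[1][1] = √(1) = 1.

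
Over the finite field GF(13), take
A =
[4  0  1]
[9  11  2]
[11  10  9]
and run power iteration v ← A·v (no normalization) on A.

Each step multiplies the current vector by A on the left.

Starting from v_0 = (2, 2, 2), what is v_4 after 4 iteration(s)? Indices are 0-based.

v_0 = (2, 2, 2).
v_1 = A·v_0 = (10, 5, 8).
v_2 = A·v_1 = (9, 5, 11).
v_3 = A·v_2 = (8, 2, 1).
v_4 = A·v_3 = (7, 5, 0).

v_4 = (7, 5, 0)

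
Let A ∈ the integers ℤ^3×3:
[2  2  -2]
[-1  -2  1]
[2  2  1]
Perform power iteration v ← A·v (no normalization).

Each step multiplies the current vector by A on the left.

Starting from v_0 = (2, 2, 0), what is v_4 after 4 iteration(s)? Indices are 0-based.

v_4 = (-72, 36, -36)

v_0 = (2, 2, 0).
v_1 = A·v_0 = (8, -6, 8).
v_2 = A·v_1 = (-12, 12, 12).
v_3 = A·v_2 = (-24, 0, 12).
v_4 = A·v_3 = (-72, 36, -36).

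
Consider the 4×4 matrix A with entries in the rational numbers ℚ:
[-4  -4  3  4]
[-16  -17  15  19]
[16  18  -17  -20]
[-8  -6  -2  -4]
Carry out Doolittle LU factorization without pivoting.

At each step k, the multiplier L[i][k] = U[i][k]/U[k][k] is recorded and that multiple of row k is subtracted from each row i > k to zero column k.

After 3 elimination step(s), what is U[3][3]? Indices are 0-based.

U[3][3] = -2

[col 0] pivot -4
  R1 -= 4*R0 → (0, -1, 3, 3)  (L[1][0] := 4)
  R2 -= -4*R0 → (0, 2, -5, -4)  (L[2][0] := -4)
  R3 -= 2*R0 → (0, 2, -8, -12)  (L[3][0] := 2)
[col 1] pivot -1
  R2 -= -2*R1 → (0, 0, 1, 2)  (L[2][1] := -2)
  R3 -= -2*R1 → (0, 0, -2, -6)  (L[3][1] := -2)
[col 2] pivot 1
  R3 -= -2*R2 → (0, 0, 0, -2)  (L[3][2] := -2)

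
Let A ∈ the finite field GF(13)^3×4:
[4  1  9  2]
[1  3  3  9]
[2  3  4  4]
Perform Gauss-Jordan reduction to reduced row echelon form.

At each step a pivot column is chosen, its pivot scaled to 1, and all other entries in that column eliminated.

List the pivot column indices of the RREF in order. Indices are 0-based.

[1] R0 /= 4  ⇒  (1, 10, 12, 7)
     R1 -= 1·R0  ⇒  (0, 6, 4, 2)
     R2 -= 2·R0  ⇒  (0, 9, 6, 3)
[2] R1 /= 6  ⇒  (0, 1, 5, 9)
     R0 -= 10·R1  ⇒  (1, 0, 1, 8)
     R2 -= 9·R1  ⇒  (0, 0, 0, 0)
column 2 empty below row 2
column 3 empty below row 2

pivot columns: 0, 1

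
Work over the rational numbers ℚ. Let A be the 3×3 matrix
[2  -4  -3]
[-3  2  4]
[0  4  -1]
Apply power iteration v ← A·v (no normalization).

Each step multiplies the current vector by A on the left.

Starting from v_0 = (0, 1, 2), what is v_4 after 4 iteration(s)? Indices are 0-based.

v_0 = (0, 1, 2).
v_1 = A·v_0 = (-10, 10, 2).
v_2 = A·v_1 = (-66, 58, 38).
v_3 = A·v_2 = (-478, 466, 194).
v_4 = A·v_3 = (-3402, 3142, 1670).

v_4 = (-3402, 3142, 1670)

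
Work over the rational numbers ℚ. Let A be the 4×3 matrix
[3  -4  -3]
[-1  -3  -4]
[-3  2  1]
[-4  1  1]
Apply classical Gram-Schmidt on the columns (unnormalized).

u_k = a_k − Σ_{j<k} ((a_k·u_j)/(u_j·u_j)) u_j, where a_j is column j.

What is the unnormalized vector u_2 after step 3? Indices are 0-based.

Step 1: u_0 = a_0 = (3, -1, -3, -4).
Step 2: u_1 = a_1 − (-19/35)·u_0 = (-83/35, -124/35, 13/35, -41/35).
Step 3: u_2 = a_2 − (-12/35)·u_0 − (717/689)·u_1 = (342/689, -452/689, -22/53, 584/689).

u_2 = (342/689, -452/689, -22/53, 584/689)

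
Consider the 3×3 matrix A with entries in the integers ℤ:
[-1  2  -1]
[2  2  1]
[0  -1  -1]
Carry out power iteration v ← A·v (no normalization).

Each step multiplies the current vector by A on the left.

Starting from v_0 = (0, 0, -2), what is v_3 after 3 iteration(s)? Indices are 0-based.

v_3 = (12, -12, -2)

v_0 = (0, 0, -2).
v_1 = A·v_0 = (2, -2, 2).
v_2 = A·v_1 = (-8, 2, 0).
v_3 = A·v_2 = (12, -12, -2).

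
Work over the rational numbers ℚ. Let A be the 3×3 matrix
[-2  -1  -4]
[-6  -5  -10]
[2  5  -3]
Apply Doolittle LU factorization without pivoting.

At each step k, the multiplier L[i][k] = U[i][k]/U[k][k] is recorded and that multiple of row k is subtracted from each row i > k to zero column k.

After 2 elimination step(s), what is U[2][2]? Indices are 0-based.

k=0: U[0][0]=-2
  eliminate (1,0): mult=3, new row 1: (0, -2, 2); set L[1][0]=3
  eliminate (2,0): mult=-1, new row 2: (0, 4, -7); set L[2][0]=-1
k=1: U[1][1]=-2
  eliminate (2,1): mult=-2, new row 2: (0, 0, -3); set L[2][1]=-2

U[2][2] = -3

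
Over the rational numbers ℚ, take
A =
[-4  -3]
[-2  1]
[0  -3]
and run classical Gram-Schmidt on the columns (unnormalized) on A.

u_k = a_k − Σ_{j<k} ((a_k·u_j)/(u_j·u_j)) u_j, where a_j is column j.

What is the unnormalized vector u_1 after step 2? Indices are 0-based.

u_1 = (-1, 2, -3)

Step 1: u_0 = a_0 = (-4, -2, 0).
Step 2: u_1 = a_1 − (1/2)·u_0 = (-1, 2, -3).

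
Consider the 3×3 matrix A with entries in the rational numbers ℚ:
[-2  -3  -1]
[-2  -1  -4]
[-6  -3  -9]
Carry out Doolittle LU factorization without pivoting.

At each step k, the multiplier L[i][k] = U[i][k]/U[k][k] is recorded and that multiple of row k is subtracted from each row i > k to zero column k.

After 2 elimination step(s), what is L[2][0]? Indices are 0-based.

k=0: U[0][0]=-2
  eliminate (1,0): mult=1, new row 1: (0, 2, -3); set L[1][0]=1
  eliminate (2,0): mult=3, new row 2: (0, 6, -6); set L[2][0]=3
k=1: U[1][1]=2
  eliminate (2,1): mult=3, new row 2: (0, 0, 3); set L[2][1]=3

L[2][0] = 3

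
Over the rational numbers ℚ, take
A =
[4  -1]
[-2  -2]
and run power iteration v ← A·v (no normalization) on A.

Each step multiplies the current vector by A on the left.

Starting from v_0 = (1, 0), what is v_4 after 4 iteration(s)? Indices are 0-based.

v_4 = (332, -96)

v_0 = (1, 0).
v_1 = A·v_0 = (4, -2).
v_2 = A·v_1 = (18, -4).
v_3 = A·v_2 = (76, -28).
v_4 = A·v_3 = (332, -96).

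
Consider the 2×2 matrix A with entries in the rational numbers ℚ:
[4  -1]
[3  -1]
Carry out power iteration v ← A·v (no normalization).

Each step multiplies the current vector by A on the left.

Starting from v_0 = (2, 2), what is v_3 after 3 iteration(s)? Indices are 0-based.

v_3 = (66, 46)

v_0 = (2, 2).
v_1 = A·v_0 = (6, 4).
v_2 = A·v_1 = (20, 14).
v_3 = A·v_2 = (66, 46).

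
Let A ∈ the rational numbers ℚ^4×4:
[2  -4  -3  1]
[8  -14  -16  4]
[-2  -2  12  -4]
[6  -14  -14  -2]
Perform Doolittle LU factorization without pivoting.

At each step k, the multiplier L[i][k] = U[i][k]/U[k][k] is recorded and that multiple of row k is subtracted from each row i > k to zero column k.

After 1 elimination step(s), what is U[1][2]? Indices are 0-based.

U[1][2] = -4

k=0: U[0][0]=2
  eliminate (1,0): mult=4, new row 1: (0, 2, -4, 0); set L[1][0]=4
  eliminate (2,0): mult=-1, new row 2: (0, -6, 9, -3); set L[2][0]=-1
  eliminate (3,0): mult=3, new row 3: (0, -2, -5, -5); set L[3][0]=3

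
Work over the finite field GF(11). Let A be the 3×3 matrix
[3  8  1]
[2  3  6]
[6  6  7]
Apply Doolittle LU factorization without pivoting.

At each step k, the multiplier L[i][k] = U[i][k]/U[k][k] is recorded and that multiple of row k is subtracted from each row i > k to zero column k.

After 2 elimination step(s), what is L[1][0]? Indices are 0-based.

L[1][0] = 8

Step 1: pivot at (0,0) is 3.
  row1 ← row1 − (8)·row0  ⇒  L[1][0]=8, U row1=(0, 5, 9)
  row2 ← row2 − (2)·row0  ⇒  L[2][0]=2, U row2=(0, 1, 5)
Step 2: pivot at (1,1) is 5.
  row2 ← row2 − (9)·row1  ⇒  L[2][1]=9, U row2=(0, 0, 1)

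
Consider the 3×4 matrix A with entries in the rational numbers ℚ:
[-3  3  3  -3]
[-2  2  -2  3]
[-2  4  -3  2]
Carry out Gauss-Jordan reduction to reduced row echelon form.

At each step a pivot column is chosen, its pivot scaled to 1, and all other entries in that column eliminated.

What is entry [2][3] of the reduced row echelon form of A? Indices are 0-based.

M[2][3] = -5/4

step 1: normalize row 0 (÷-3) = (1, -1, -1, 1)
  row 1: subtract -2×row0 = (0, 0, -4, 5)
  row 2: subtract -2×row0 = (0, 2, -5, 4)
step 2: exchange rows 1,2
step 2: normalize row 1 (÷2) = (0, 1, -5/2, 2)
  row 0: subtract -1×row1 = (1, 0, -7/2, 3)
step 3: normalize row 2 (÷-4) = (0, 0, 1, -5/4)
  row 0: subtract -7/2×row2 = (1, 0, 0, -11/8)
  row 1: subtract -5/2×row2 = (0, 1, 0, -9/8)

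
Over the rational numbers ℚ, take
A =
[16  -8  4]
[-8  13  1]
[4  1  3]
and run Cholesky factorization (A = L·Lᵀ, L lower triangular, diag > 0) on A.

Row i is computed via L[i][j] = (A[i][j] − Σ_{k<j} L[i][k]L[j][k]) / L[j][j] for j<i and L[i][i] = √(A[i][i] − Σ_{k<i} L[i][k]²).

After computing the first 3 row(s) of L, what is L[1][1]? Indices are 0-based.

Step 1: L[0][0] = √(16) = 4.
  L[1][0] = (-8) / L[0][0] = -2.
Step 2: L[1][1] = √(9) = 3.
  L[2][0] = (4) / L[0][0] = 1.
  L[2][1] = (3) / L[1][1] = 1.
Step 3: L[2][2] = √(1) = 1.

L[1][1] = 3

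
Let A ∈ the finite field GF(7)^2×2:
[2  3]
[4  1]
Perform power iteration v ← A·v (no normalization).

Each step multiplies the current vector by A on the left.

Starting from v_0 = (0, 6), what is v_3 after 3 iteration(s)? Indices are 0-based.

v_0 = (0, 6).
v_1 = A·v_0 = (4, 6).
v_2 = A·v_1 = (5, 1).
v_3 = A·v_2 = (6, 0).

v_3 = (6, 0)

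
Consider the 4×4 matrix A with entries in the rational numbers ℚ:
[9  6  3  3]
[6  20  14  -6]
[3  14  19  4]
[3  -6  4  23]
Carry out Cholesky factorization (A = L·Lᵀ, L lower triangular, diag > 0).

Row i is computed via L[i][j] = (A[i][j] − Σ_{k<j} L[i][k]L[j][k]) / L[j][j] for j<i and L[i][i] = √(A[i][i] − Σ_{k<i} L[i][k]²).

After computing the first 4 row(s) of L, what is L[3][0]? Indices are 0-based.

Step 1: L[0][0] = √(9) = 3.
  L[1][0] = (6) / L[0][0] = 2.
Step 2: L[1][1] = √(16) = 4.
  L[2][0] = (3) / L[0][0] = 1.
  L[2][1] = (12) / L[1][1] = 3.
Step 3: L[2][2] = √(9) = 3.
  L[3][0] = (3) / L[0][0] = 1.
  L[3][1] = (-8) / L[1][1] = -2.
  L[3][2] = (9) / L[2][2] = 3.
Step 4: L[3][3] = √(9) = 3.

L[3][0] = 1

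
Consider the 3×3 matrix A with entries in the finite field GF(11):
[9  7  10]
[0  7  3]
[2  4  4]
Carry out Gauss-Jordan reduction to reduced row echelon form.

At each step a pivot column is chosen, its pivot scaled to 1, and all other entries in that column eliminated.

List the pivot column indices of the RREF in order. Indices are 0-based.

[1] R0 /= 9  ⇒  (1, 2, 6)
     R2 -= 2·R0  ⇒  (0, 0, 3)
[2] R1 /= 7  ⇒  (0, 1, 2)
     R0 -= 2·R1  ⇒  (1, 0, 2)
[3] R2 /= 3  ⇒  (0, 0, 1)
     R0 -= 2·R2  ⇒  (1, 0, 0)
     R1 -= 2·R2  ⇒  (0, 1, 0)

pivot columns: 0, 1, 2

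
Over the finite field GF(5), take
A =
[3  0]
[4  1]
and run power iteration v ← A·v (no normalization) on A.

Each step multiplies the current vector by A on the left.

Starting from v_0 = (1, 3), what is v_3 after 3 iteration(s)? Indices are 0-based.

v_0 = (1, 3).
v_1 = A·v_0 = (3, 2).
v_2 = A·v_1 = (4, 4).
v_3 = A·v_2 = (2, 0).

v_3 = (2, 0)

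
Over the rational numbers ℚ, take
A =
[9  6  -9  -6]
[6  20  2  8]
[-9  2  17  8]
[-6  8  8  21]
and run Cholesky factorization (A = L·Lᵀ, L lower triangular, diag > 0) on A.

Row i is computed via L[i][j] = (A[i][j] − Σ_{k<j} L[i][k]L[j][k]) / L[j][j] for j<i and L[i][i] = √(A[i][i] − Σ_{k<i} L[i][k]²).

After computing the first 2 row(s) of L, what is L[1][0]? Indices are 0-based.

Step 1: L[0][0] = √(9) = 3.
  L[1][0] = (6) / L[0][0] = 2.
Step 2: L[1][1] = √(16) = 4.

L[1][0] = 2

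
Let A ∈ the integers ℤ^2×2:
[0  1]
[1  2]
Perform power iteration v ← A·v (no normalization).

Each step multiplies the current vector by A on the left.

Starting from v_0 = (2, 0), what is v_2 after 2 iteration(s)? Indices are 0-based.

v_0 = (2, 0).
v_1 = A·v_0 = (0, 2).
v_2 = A·v_1 = (2, 4).

v_2 = (2, 4)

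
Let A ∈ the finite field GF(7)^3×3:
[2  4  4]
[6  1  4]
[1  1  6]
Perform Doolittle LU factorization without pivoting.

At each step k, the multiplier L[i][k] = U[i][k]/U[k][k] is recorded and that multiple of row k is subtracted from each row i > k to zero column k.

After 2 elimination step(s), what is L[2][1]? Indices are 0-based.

Step 1: pivot at (0,0) is 2.
  row1 ← row1 − (3)·row0  ⇒  L[1][0]=3, U row1=(0, 3, 6)
  row2 ← row2 − (4)·row0  ⇒  L[2][0]=4, U row2=(0, 6, 4)
Step 2: pivot at (1,1) is 3.
  row2 ← row2 − (2)·row1  ⇒  L[2][1]=2, U row2=(0, 0, 6)

L[2][1] = 2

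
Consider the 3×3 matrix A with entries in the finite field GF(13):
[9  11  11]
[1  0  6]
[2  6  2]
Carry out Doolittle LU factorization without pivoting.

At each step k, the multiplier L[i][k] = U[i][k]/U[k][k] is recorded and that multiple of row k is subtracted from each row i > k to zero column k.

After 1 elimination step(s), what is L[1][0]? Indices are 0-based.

L[1][0] = 3

k=0: U[0][0]=9
  eliminate (1,0): mult=3, new row 1: (0, 6, 12); set L[1][0]=3
  eliminate (2,0): mult=6, new row 2: (0, 5, 1); set L[2][0]=6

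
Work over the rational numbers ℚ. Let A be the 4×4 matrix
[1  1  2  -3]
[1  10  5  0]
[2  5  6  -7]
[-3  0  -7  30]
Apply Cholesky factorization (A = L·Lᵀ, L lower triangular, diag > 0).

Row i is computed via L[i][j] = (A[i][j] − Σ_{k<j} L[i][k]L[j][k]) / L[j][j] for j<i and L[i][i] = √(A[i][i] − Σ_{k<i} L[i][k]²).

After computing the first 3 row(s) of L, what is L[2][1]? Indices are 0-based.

Step 1: L[0][0] = √(1) = 1.
  L[1][0] = (1) / L[0][0] = 1.
Step 2: L[1][1] = √(9) = 3.
  L[2][0] = (2) / L[0][0] = 2.
  L[2][1] = (3) / L[1][1] = 1.
Step 3: L[2][2] = √(1) = 1.

L[2][1] = 1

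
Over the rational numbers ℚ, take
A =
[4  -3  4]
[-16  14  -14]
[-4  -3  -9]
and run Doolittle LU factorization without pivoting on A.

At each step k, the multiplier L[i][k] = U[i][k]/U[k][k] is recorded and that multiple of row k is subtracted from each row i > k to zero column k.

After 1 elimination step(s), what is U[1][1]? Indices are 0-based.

U[1][1] = 2

Step 1: pivot at (0,0) is 4.
  row1 ← row1 − (-4)·row0  ⇒  L[1][0]=-4, U row1=(0, 2, 2)
  row2 ← row2 − (-1)·row0  ⇒  L[2][0]=-1, U row2=(0, -6, -5)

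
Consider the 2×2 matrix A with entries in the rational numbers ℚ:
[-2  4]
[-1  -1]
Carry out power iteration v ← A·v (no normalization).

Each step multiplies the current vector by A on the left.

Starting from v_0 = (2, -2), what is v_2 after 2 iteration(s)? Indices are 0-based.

v_0 = (2, -2).
v_1 = A·v_0 = (-12, 0).
v_2 = A·v_1 = (24, 12).

v_2 = (24, 12)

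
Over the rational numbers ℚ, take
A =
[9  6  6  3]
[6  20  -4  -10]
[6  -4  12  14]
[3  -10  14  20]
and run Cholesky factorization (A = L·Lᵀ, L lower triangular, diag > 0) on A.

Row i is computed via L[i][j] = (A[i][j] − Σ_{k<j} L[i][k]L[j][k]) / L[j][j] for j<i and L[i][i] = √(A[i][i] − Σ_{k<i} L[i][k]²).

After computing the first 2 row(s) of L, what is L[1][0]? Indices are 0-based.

L[1][0] = 2

Step 1: L[0][0] = √(9) = 3.
  L[1][0] = (6) / L[0][0] = 2.
Step 2: L[1][1] = √(16) = 4.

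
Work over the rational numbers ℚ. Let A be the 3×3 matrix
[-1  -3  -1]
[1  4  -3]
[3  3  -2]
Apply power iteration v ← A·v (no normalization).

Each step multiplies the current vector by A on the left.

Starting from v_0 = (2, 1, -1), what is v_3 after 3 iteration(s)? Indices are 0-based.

v_0 = (2, 1, -1).
v_1 = A·v_0 = (-4, 9, 11).
v_2 = A·v_1 = (-34, -1, -7).
v_3 = A·v_2 = (44, -17, -91).

v_3 = (44, -17, -91)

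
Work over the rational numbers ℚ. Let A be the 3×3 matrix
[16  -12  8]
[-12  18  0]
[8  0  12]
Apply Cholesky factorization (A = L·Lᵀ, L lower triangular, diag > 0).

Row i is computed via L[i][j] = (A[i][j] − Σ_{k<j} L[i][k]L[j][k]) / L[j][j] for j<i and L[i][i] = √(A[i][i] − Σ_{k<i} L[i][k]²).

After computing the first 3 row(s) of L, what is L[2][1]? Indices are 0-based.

Step 1: L[0][0] = √(16) = 4.
  L[1][0] = (-12) / L[0][0] = -3.
Step 2: L[1][1] = √(9) = 3.
  L[2][0] = (8) / L[0][0] = 2.
  L[2][1] = (6) / L[1][1] = 2.
Step 3: L[2][2] = √(4) = 2.

L[2][1] = 2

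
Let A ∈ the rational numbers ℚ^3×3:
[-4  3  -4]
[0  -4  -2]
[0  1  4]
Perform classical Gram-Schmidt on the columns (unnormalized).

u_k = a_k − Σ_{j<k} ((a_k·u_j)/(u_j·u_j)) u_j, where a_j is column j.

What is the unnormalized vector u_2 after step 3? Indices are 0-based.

Step 1: u_0 = a_0 = (-4, 0, 0).
Step 2: u_1 = a_1 − (-3/4)·u_0 = (0, -4, 1).
Step 3: u_2 = a_2 − (1)·u_0 − (12/17)·u_1 = (0, 14/17, 56/17).

u_2 = (0, 14/17, 56/17)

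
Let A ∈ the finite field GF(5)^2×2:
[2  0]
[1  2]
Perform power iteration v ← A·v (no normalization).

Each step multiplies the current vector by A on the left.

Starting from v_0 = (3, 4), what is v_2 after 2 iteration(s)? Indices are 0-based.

v_0 = (3, 4).
v_1 = A·v_0 = (1, 1).
v_2 = A·v_1 = (2, 3).

v_2 = (2, 3)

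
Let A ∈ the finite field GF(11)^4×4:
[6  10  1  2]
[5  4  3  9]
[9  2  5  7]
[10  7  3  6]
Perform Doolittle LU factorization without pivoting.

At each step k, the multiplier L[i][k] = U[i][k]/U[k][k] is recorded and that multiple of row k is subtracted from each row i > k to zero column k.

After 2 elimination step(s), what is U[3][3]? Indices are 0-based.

[col 0] pivot 6
  R1 -= 10*R0 → (0, 3, 4, 0)  (L[1][0] := 10)
  R2 -= 7*R0 → (0, 9, 9, 4)  (L[2][0] := 7)
  R3 -= 9*R0 → (0, 5, 5, 10)  (L[3][0] := 9)
[col 1] pivot 3
  R2 -= 3*R1 → (0, 0, 8, 4)  (L[2][1] := 3)
  R3 -= 9*R1 → (0, 0, 2, 10)  (L[3][1] := 9)

U[3][3] = 10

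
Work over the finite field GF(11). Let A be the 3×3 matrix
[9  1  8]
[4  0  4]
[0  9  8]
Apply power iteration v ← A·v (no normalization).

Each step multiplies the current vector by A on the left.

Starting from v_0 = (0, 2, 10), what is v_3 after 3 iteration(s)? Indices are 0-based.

v_0 = (0, 2, 10).
v_1 = A·v_0 = (5, 7, 10).
v_2 = A·v_1 = (0, 5, 0).
v_3 = A·v_2 = (5, 0, 1).

v_3 = (5, 0, 1)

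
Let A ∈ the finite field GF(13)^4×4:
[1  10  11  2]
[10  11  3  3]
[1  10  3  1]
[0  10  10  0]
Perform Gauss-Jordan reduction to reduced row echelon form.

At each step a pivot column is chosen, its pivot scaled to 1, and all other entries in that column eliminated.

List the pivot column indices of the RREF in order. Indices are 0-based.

pivot columns: 0, 1, 2, 3

[1] R0 /= 1  ⇒  (1, 10, 11, 2)
     R1 -= 10·R0  ⇒  (0, 2, 10, 9)
     R2 -= 1·R0  ⇒  (0, 0, 5, 12)
[2] R1 /= 2  ⇒  (0, 1, 5, 11)
     R0 -= 10·R1  ⇒  (1, 0, 0, 9)
     R3 -= 10·R1  ⇒  (0, 0, 12, 7)
[3] R2 /= 5  ⇒  (0, 0, 1, 5)
     R1 -= 5·R2  ⇒  (0, 1, 0, 12)
     R3 -= 12·R2  ⇒  (0, 0, 0, 12)
[4] R3 /= 12  ⇒  (0, 0, 0, 1)
     R0 -= 9·R3  ⇒  (1, 0, 0, 0)
     R1 -= 12·R3  ⇒  (0, 1, 0, 0)
     R2 -= 5·R3  ⇒  (0, 0, 1, 0)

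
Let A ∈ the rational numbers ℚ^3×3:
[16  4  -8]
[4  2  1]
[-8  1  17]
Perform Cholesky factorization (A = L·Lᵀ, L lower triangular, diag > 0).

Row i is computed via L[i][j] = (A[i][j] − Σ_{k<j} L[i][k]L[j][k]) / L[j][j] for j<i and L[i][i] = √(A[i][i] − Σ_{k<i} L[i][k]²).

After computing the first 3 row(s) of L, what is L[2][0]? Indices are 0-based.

L[2][0] = -2

Step 1: L[0][0] = √(16) = 4.
  L[1][0] = (4) / L[0][0] = 1.
Step 2: L[1][1] = √(1) = 1.
  L[2][0] = (-8) / L[0][0] = -2.
  L[2][1] = (3) / L[1][1] = 3.
Step 3: L[2][2] = √(4) = 2.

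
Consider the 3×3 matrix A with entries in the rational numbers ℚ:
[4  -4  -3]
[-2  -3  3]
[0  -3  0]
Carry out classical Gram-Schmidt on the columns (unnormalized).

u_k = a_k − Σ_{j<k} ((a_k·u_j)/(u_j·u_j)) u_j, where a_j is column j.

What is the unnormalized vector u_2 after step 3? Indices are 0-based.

u_2 = (27/145, 54/145, -18/29)

Step 1: u_0 = a_0 = (4, -2, 0).
Step 2: u_1 = a_1 − (-1/2)·u_0 = (-2, -4, -3).
Step 3: u_2 = a_2 − (-9/10)·u_0 − (-6/29)·u_1 = (27/145, 54/145, -18/29).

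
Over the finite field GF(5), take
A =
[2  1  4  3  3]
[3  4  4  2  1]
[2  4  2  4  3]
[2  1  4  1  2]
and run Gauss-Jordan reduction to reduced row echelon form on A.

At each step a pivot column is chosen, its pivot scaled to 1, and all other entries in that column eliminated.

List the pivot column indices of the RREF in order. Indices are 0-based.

pivot(0,0)=2: scale R0 → (1, 3, 2, 4, 4)
  clear (1,0): R1 −= (3)R0 → (0, 0, 3, 0, 4)
  clear (2,0): R2 −= (2)R0 → (0, 3, 3, 1, 0)
  clear (3,0): R3 −= (2)R0 → (0, 0, 0, 3, 4)
pivot(1,1): swap R1↔R2
pivot(1,1)=3: scale R1 → (0, 1, 1, 2, 0)
  clear (0,1): R0 −= (3)R1 → (1, 0, 4, 3, 4)
pivot(2,2)=3: scale R2 → (0, 0, 1, 0, 3)
  clear (0,2): R0 −= (4)R2 → (1, 0, 0, 3, 2)
  clear (1,2): R1 −= (1)R2 → (0, 1, 0, 2, 2)
pivot(3,3)=3: scale R3 → (0, 0, 0, 1, 3)
  clear (0,3): R0 −= (3)R3 → (1, 0, 0, 0, 3)
  clear (1,3): R1 −= (2)R3 → (0, 1, 0, 0, 1)

pivot columns: 0, 1, 2, 3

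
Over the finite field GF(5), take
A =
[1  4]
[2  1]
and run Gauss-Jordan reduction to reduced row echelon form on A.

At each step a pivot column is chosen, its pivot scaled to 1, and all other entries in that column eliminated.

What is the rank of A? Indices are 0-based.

step 1: normalize row 0 (÷1) = (1, 4)
  row 1: subtract 2×row0 = (0, 3)
step 2: normalize row 1 (÷3) = (0, 1)
  row 0: subtract 4×row1 = (1, 0)

rank = 2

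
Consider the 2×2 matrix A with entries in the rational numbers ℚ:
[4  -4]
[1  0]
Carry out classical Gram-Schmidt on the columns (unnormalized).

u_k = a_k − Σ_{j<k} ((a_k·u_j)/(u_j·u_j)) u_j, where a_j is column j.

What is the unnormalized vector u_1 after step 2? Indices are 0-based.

Step 1: u_0 = a_0 = (4, 1).
Step 2: u_1 = a_1 − (-16/17)·u_0 = (-4/17, 16/17).

u_1 = (-4/17, 16/17)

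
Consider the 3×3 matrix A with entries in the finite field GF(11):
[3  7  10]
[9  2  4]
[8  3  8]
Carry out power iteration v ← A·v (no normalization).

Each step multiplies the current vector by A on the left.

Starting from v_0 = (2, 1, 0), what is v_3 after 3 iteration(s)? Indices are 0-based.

v_3 = (2, 2, 8)

v_0 = (2, 1, 0).
v_1 = A·v_0 = (2, 9, 8).
v_2 = A·v_1 = (6, 2, 8).
v_3 = A·v_2 = (2, 2, 8).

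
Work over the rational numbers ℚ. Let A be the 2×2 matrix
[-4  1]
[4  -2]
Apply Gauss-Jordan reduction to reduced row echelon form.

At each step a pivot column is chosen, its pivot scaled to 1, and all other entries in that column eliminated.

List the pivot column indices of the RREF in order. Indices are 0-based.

pivot columns: 0, 1

pivot(0,0)=-4: scale R0 → (1, -1/4)
  clear (1,0): R1 −= (4)R0 → (0, -1)
pivot(1,1)=-1: scale R1 → (0, 1)
  clear (0,1): R0 −= (-1/4)R1 → (1, 0)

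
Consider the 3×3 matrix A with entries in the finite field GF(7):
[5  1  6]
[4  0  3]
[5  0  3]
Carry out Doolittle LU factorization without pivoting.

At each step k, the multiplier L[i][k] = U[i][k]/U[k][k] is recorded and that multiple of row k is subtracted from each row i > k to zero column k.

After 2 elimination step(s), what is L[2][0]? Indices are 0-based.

[col 0] pivot 5
  R1 -= 5*R0 → (0, 2, 1)  (L[1][0] := 5)
  R2 -= 1*R0 → (0, 6, 4)  (L[2][0] := 1)
[col 1] pivot 2
  R2 -= 3*R1 → (0, 0, 1)  (L[2][1] := 3)

L[2][0] = 1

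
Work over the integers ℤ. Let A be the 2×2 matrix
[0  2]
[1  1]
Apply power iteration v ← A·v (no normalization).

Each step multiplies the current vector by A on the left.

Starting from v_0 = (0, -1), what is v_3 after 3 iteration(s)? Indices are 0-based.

v_0 = (0, -1).
v_1 = A·v_0 = (-2, -1).
v_2 = A·v_1 = (-2, -3).
v_3 = A·v_2 = (-6, -5).

v_3 = (-6, -5)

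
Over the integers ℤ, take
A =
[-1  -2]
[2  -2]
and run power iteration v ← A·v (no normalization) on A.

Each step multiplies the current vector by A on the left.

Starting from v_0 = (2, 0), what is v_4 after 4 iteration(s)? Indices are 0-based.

v_0 = (2, 0).
v_1 = A·v_0 = (-2, 4).
v_2 = A·v_1 = (-6, -12).
v_3 = A·v_2 = (30, 12).
v_4 = A·v_3 = (-54, 36).

v_4 = (-54, 36)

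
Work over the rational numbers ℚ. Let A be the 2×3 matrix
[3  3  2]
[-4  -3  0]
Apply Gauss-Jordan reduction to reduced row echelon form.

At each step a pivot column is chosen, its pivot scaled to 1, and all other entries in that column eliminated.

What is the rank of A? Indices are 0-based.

[1] R0 /= 3  ⇒  (1, 1, 2/3)
     R1 -= -4·R0  ⇒  (0, 1, 8/3)
[2] R1 /= 1  ⇒  (0, 1, 8/3)
     R0 -= 1·R1  ⇒  (1, 0, -2)

rank = 2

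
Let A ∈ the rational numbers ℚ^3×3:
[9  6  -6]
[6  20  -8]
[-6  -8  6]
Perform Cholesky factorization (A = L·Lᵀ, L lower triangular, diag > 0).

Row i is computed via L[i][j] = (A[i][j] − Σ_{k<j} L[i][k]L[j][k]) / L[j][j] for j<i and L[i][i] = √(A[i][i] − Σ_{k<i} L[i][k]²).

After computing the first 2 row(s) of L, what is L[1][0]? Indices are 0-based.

Step 1: L[0][0] = √(9) = 3.
  L[1][0] = (6) / L[0][0] = 2.
Step 2: L[1][1] = √(16) = 4.

L[1][0] = 2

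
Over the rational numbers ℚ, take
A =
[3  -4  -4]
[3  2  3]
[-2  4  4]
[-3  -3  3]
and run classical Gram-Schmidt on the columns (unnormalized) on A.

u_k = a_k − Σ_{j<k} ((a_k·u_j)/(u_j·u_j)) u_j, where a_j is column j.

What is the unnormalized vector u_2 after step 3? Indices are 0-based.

u_2 = (-19/1370, 4777/1370, 387/685, 2121/685)

Step 1: u_0 = a_0 = (3, 3, -2, -3).
Step 2: u_1 = a_1 − (-5/31)·u_0 = (-109/31, 77/31, 114/31, -108/31).
Step 3: u_2 = a_2 − (-20/31)·u_0 − (799/1370)·u_1 = (-19/1370, 4777/1370, 387/685, 2121/685).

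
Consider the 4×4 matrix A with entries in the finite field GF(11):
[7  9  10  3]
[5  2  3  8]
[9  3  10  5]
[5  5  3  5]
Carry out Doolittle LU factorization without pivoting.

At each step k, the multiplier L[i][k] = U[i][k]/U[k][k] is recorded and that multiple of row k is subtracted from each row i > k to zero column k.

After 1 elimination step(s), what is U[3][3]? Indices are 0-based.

[col 0] pivot 7
  R1 -= 7*R0 → (0, 5, 10, 9)  (L[1][0] := 7)
  R2 -= 6*R0 → (0, 4, 5, 9)  (L[2][0] := 6)
  R3 -= 7*R0 → (0, 8, 10, 6)  (L[3][0] := 7)

U[3][3] = 6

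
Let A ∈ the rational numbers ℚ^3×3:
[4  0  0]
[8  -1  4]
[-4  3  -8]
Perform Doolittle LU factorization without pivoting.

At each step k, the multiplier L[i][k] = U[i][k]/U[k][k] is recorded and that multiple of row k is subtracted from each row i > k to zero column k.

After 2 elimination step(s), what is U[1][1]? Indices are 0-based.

Step 1: pivot at (0,0) is 4.
  row1 ← row1 − (2)·row0  ⇒  L[1][0]=2, U row1=(0, -1, 4)
  row2 ← row2 − (-1)·row0  ⇒  L[2][0]=-1, U row2=(0, 3, -8)
Step 2: pivot at (1,1) is -1.
  row2 ← row2 − (-3)·row1  ⇒  L[2][1]=-3, U row2=(0, 0, 4)

U[1][1] = -1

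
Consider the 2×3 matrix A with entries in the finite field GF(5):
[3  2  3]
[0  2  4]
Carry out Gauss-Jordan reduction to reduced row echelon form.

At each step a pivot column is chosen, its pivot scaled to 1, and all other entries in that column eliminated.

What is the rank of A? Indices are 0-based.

rank = 2

pivot(0,0)=3: scale R0 → (1, 4, 1)
pivot(1,1)=2: scale R1 → (0, 1, 2)
  clear (0,1): R0 −= (4)R1 → (1, 0, 3)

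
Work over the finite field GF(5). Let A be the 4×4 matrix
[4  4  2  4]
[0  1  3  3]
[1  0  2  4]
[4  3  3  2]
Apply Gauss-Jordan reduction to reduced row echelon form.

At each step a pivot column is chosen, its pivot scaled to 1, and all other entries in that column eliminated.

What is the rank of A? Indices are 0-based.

rank = 4

step 1: normalize row 0 (÷4) = (1, 1, 3, 1)
  row 2: subtract 1×row0 = (0, 4, 4, 3)
  row 3: subtract 4×row0 = (0, 4, 1, 3)
step 2: normalize row 1 (÷1) = (0, 1, 3, 3)
  row 0: subtract 1×row1 = (1, 0, 0, 3)
  row 2: subtract 4×row1 = (0, 0, 2, 1)
  row 3: subtract 4×row1 = (0, 0, 4, 1)
step 3: normalize row 2 (÷2) = (0, 0, 1, 3)
  row 1: subtract 3×row2 = (0, 1, 0, 4)
  row 3: subtract 4×row2 = (0, 0, 0, 4)
step 4: normalize row 3 (÷4) = (0, 0, 0, 1)
  row 0: subtract 3×row3 = (1, 0, 0, 0)
  row 1: subtract 4×row3 = (0, 1, 0, 0)
  row 2: subtract 3×row3 = (0, 0, 1, 0)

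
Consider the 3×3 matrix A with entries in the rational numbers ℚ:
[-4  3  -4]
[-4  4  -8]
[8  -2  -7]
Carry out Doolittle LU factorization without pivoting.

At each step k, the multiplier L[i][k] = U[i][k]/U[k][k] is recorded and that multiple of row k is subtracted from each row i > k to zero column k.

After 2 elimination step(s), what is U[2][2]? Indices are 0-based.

U[2][2] = 1

[col 0] pivot -4
  R1 -= 1*R0 → (0, 1, -4)  (L[1][0] := 1)
  R2 -= -2*R0 → (0, 4, -15)  (L[2][0] := -2)
[col 1] pivot 1
  R2 -= 4*R1 → (0, 0, 1)  (L[2][1] := 4)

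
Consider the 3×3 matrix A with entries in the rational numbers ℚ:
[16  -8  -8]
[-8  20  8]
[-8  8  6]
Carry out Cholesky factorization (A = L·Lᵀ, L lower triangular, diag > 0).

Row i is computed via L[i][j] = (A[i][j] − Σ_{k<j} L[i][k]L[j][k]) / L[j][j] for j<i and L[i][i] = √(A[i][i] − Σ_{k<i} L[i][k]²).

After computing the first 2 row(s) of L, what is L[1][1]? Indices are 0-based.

L[1][1] = 4

Step 1: L[0][0] = √(16) = 4.
  L[1][0] = (-8) / L[0][0] = -2.
Step 2: L[1][1] = √(16) = 4.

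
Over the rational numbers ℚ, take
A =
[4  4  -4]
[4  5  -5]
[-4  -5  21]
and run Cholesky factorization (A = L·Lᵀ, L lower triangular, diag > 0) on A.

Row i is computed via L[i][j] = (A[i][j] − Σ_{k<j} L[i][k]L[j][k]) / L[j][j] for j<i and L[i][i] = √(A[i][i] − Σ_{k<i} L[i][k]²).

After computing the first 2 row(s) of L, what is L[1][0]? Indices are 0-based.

L[1][0] = 2

Step 1: L[0][0] = √(4) = 2.
  L[1][0] = (4) / L[0][0] = 2.
Step 2: L[1][1] = √(1) = 1.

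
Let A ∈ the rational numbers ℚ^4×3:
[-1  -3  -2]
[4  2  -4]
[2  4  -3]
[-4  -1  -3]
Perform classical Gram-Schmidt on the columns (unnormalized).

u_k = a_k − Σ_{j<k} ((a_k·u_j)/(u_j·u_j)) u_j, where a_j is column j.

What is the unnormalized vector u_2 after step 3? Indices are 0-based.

u_2 = (-1818/581, -1930/581, -877/581, -1914/581)

Step 1: u_0 = a_0 = (-1, 4, 2, -4).
Step 2: u_1 = a_1 − (23/37)·u_0 = (-88/37, -18/37, 102/37, 55/37).
Step 3: u_2 = a_2 − (-8/37)·u_0 − (-223/581)·u_1 = (-1818/581, -1930/581, -877/581, -1914/581).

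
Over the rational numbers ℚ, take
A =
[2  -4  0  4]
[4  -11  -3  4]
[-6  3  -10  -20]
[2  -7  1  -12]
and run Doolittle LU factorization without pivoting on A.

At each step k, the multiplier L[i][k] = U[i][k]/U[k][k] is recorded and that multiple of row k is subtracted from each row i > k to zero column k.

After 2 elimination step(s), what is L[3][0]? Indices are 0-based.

L[3][0] = 1

k=0: U[0][0]=2
  eliminate (1,0): mult=2, new row 1: (0, -3, -3, -4); set L[1][0]=2
  eliminate (2,0): mult=-3, new row 2: (0, -9, -10, -8); set L[2][0]=-3
  eliminate (3,0): mult=1, new row 3: (0, -3, 1, -16); set L[3][0]=1
k=1: U[1][1]=-3
  eliminate (2,1): mult=3, new row 2: (0, 0, -1, 4); set L[2][1]=3
  eliminate (3,1): mult=1, new row 3: (0, 0, 4, -12); set L[3][1]=1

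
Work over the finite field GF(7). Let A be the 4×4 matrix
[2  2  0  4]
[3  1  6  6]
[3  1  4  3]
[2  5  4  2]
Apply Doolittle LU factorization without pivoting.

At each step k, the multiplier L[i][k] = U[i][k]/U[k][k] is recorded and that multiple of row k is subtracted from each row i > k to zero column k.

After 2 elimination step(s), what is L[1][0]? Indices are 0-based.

[col 0] pivot 2
  R1 -= 5*R0 → (0, 5, 6, 0)  (L[1][0] := 5)
  R2 -= 5*R0 → (0, 5, 4, 4)  (L[2][0] := 5)
  R3 -= 1*R0 → (0, 3, 4, 5)  (L[3][0] := 1)
[col 1] pivot 5
  R2 -= 1*R1 → (0, 0, 5, 4)  (L[2][1] := 1)
  R3 -= 2*R1 → (0, 0, 6, 5)  (L[3][1] := 2)

L[1][0] = 5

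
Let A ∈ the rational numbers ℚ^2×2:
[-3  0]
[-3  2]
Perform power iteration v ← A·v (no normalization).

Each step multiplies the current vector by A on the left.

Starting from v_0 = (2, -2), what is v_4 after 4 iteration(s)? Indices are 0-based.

v_4 = (162, 46)

v_0 = (2, -2).
v_1 = A·v_0 = (-6, -10).
v_2 = A·v_1 = (18, -2).
v_3 = A·v_2 = (-54, -58).
v_4 = A·v_3 = (162, 46).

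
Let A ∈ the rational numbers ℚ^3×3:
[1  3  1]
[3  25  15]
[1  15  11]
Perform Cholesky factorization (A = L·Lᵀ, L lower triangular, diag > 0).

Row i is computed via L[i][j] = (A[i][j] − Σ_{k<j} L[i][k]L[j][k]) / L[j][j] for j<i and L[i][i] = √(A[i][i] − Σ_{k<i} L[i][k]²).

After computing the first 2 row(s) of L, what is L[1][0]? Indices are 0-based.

L[1][0] = 3

Step 1: L[0][0] = √(1) = 1.
  L[1][0] = (3) / L[0][0] = 3.
Step 2: L[1][1] = √(16) = 4.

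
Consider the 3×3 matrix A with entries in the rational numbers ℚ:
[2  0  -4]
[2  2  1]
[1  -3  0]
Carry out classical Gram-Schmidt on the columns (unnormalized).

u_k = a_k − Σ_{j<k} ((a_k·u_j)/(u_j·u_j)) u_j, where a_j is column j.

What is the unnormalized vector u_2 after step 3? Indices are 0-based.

Step 1: u_0 = a_0 = (2, 2, 1).
Step 2: u_1 = a_1 − (1/9)·u_0 = (-2/9, 16/9, -28/9).
Step 3: u_2 = a_2 − (-2/3)·u_0 − (6/29)·u_1 = (-76/29, 57/29, 38/29).

u_2 = (-76/29, 57/29, 38/29)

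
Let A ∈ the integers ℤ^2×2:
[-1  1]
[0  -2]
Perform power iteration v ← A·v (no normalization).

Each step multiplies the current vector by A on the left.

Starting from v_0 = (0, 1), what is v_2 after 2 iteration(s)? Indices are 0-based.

v_0 = (0, 1).
v_1 = A·v_0 = (1, -2).
v_2 = A·v_1 = (-3, 4).

v_2 = (-3, 4)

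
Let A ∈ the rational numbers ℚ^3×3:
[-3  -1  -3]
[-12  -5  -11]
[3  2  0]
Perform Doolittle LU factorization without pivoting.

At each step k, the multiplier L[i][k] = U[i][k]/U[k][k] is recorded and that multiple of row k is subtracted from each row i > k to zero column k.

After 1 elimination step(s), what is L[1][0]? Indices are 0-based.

L[1][0] = 4

k=0: U[0][0]=-3
  eliminate (1,0): mult=4, new row 1: (0, -1, 1); set L[1][0]=4
  eliminate (2,0): mult=-1, new row 2: (0, 1, -3); set L[2][0]=-1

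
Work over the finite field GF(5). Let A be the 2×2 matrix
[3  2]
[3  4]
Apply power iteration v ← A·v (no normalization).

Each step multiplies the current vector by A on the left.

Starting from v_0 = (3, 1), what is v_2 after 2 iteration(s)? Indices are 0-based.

v_0 = (3, 1).
v_1 = A·v_0 = (1, 3).
v_2 = A·v_1 = (4, 0).

v_2 = (4, 0)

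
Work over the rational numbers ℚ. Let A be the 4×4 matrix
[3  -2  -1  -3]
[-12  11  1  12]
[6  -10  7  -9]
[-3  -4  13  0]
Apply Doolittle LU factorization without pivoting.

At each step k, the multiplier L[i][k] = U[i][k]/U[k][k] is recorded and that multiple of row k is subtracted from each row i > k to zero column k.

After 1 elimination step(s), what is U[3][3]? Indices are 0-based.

U[3][3] = -3

Step 1: pivot at (0,0) is 3.
  row1 ← row1 − (-4)·row0  ⇒  L[1][0]=-4, U row1=(0, 3, -3, 0)
  row2 ← row2 − (2)·row0  ⇒  L[2][0]=2, U row2=(0, -6, 9, -3)
  row3 ← row3 − (-1)·row0  ⇒  L[3][0]=-1, U row3=(0, -6, 12, -3)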